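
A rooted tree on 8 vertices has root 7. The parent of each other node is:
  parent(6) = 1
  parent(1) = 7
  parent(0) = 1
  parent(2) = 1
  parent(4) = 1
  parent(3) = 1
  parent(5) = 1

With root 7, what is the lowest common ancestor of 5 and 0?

1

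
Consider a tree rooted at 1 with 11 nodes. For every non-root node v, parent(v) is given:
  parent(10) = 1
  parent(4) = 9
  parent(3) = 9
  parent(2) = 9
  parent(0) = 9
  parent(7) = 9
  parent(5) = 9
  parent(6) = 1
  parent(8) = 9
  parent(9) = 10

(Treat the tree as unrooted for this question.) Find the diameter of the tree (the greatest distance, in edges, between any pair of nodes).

4

BFS from 6 reaches 5 last, at distance 4; BFS from 5 confirms no node is farther.
Path: 6 – 1 – 10 – 9 – 5.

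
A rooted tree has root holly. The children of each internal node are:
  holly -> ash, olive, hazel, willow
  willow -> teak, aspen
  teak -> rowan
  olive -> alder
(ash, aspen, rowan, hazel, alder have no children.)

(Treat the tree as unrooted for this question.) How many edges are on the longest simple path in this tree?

5

A longest path is rowan–teak–willow–holly–olive–alder, with 5 edges.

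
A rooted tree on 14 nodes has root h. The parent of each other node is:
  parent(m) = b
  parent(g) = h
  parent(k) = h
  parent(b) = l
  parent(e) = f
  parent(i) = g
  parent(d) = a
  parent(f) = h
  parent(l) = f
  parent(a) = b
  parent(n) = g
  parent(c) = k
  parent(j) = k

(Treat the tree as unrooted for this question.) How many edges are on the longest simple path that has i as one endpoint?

A farthest node from i is d.
The path i – g – h – f – l – b – a – d has 7 edges.

7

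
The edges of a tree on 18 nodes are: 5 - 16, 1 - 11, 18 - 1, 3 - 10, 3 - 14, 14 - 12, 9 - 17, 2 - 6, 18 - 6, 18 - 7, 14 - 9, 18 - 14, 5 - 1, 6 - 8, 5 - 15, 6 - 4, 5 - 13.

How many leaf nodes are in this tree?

11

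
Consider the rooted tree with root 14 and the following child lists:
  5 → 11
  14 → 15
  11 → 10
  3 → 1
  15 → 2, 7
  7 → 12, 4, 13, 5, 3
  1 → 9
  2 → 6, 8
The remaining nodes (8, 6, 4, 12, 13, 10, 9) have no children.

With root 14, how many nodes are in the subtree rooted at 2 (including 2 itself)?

3

The subtree rooted at 2 contains: 2, 6, 8 — 3 nodes.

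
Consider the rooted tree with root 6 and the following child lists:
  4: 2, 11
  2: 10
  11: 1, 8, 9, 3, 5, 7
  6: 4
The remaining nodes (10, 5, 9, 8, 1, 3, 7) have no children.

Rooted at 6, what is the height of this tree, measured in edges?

3

5 sits deepest: 6 – 4 – 11 – 5 — 3 edges from the root.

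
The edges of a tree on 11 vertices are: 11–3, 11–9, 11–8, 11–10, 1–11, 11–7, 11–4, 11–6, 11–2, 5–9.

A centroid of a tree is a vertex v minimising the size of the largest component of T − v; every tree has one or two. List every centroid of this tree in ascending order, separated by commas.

11

Removing 11 splits the tree into components of sizes 2, 1, 1, 1, 1, 1, 1, 1, 1; the largest is 2 ≤ ⌊11/2⌋ = 5.
No neighbour of 11 does as well, so 11 is the unique centroid.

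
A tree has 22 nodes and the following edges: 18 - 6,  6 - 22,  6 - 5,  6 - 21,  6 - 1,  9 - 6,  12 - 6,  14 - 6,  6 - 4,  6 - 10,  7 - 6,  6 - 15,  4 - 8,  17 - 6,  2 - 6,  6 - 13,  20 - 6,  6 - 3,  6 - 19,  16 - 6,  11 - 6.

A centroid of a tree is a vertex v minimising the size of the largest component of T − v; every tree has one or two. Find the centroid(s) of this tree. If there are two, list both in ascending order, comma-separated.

6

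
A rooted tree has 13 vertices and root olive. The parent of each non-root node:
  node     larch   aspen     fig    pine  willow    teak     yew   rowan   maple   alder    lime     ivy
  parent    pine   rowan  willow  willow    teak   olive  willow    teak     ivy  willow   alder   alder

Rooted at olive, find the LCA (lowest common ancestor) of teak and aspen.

teak

Path teak→root: teak olive; path aspen→root: aspen rowan teak olive.
First common node: teak.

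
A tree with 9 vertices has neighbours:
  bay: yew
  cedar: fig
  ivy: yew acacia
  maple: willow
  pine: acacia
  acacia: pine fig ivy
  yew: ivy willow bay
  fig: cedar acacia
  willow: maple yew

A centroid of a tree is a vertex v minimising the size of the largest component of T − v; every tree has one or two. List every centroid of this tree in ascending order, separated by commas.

ivy

Removing ivy splits the tree into components of sizes 4, 4; the largest is 4 ≤ ⌊9/2⌋ = 4.
No neighbour of ivy does as well, so ivy is the unique centroid.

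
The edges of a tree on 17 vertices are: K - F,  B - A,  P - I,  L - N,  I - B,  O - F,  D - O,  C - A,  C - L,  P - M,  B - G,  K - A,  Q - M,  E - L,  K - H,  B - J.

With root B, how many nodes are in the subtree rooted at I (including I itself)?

4

I's subtree: {I, P, M, Q}, size 4.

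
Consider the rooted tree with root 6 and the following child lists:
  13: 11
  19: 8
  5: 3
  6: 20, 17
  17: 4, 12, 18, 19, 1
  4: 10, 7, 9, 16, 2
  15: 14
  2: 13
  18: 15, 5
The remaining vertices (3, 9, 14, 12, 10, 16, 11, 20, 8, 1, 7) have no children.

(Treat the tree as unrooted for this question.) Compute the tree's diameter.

7

BFS from 11 reaches 3 last, at distance 7; BFS from 3 confirms no node is farther.
Path: 11 - 13 - 2 - 4 - 17 - 18 - 5 - 3.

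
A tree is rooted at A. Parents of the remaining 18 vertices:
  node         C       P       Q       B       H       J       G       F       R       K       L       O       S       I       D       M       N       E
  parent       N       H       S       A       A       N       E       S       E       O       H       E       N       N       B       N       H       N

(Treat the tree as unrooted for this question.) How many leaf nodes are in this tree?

12

Exactly 12 nodes have a single neighbour: C, D, F, G, I, J, K, L, M, P, Q, R.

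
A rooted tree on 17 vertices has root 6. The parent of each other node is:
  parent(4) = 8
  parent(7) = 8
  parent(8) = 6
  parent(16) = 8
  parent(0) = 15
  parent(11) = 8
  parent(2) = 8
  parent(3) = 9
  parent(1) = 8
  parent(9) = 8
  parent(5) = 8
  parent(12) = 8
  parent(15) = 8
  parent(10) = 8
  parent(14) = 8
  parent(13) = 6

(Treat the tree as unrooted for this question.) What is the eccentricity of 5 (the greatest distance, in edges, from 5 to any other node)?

3

Distances from 5 peak at 3, attained at 0 (3, 13 also at distance 3).
5–8–15–0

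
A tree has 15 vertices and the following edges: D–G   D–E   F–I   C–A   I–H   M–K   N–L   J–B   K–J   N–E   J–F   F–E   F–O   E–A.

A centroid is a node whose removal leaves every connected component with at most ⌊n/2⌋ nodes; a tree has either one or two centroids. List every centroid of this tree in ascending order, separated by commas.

If F is removed the pieces have sizes 7, 4, 2, 1, all ≤ ⌊15/2⌋ = 7.
Every other node leaves some component of size > 7, so the centroid is unique.

F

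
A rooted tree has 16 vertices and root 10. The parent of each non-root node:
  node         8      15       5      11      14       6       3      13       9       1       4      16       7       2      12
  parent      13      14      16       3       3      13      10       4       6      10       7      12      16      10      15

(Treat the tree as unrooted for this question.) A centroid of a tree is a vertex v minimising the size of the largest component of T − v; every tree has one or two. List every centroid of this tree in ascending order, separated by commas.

12, 16

Delete 16: the remaining components have sizes 8, 6, 1. Max 8 ≤ 8, so 16 is a centroid.
Its neighbour 12 also leaves a largest component of size 8, so both are centroids.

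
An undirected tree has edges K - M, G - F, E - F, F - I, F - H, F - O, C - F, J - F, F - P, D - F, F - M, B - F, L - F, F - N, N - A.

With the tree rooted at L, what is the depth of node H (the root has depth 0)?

2

L – F – H — 2 edges.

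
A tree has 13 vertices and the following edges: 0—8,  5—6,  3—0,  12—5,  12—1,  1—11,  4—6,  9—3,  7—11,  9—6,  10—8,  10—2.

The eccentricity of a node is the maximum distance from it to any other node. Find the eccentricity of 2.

11

A farthest node from 2 is 7.
The path 2 – 10 – 8 – 0 – 3 – 9 – 6 – 5 – 12 – 1 – 11 – 7 has 11 edges.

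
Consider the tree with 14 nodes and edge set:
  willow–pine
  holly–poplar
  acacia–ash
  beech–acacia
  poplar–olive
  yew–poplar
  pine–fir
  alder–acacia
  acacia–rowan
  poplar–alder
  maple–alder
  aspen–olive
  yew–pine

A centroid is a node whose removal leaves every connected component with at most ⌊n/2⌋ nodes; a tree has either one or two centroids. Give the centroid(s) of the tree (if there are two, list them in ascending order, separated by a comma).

poplar

If poplar is removed the pieces have sizes 6, 4, 2, 1, all ≤ ⌊14/2⌋ = 7.
Every other node leaves some component of size > 7, so the centroid is unique.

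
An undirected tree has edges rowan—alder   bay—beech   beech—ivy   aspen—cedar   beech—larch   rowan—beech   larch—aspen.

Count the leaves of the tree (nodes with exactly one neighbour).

4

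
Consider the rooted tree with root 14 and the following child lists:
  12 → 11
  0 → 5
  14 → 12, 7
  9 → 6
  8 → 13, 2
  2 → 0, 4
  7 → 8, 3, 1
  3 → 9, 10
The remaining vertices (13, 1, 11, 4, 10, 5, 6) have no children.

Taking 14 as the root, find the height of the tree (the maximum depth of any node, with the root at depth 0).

A deepest node is 5, reached by 14–7–8–2–0–5.
That path has 5 edges, so the height is 5.

5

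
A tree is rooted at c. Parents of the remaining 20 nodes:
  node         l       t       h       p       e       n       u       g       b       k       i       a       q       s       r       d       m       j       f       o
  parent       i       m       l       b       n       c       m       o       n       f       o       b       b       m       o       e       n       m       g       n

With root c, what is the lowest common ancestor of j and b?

Path j→root: j m n c; path b→root: b n c.
First common node: n.

n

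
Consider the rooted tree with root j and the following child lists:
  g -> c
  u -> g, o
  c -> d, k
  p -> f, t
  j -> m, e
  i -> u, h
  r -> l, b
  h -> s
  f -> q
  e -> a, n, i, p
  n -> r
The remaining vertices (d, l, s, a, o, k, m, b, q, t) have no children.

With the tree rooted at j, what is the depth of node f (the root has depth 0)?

3

j–e–p–f — 3 edges.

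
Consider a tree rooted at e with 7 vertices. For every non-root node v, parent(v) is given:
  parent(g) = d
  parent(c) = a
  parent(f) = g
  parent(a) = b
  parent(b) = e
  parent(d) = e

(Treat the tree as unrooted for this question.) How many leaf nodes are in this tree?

2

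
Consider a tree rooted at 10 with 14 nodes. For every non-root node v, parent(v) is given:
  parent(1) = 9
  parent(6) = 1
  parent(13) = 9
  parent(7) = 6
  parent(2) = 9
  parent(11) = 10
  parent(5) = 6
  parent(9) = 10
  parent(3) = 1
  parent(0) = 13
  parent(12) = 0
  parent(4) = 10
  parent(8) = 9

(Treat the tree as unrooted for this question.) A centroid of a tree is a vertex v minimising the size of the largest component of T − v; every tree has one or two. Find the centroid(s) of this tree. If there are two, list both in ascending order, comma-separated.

9

Delete 9: the remaining components have sizes 5, 3, 3, 1, 1. Max 5 ≤ 7, so 9 is a centroid.
Every other node leaves some component of size > 7, so the centroid is unique.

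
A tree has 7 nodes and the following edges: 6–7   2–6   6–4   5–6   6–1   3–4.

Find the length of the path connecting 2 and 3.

2 - 6 - 4 - 3: 3 edges.

3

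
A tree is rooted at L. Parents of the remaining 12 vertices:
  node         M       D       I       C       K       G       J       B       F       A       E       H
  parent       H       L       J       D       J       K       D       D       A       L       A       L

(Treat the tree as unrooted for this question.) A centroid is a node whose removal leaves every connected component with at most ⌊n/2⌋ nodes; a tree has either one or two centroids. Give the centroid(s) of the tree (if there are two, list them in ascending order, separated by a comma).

D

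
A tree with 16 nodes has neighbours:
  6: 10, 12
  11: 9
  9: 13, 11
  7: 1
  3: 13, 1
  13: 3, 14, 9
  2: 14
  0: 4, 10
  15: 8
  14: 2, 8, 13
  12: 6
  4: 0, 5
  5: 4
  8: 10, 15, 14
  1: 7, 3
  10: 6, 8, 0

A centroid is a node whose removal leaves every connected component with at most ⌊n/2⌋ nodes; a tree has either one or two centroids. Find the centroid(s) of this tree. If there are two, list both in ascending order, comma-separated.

8, 14

If 8 is removed the pieces have sizes 8, 6, 1, all ≤ ⌊16/2⌋ = 8.
14 is adjacent to 8 and is also a centroid (the largest component after removing it is likewise 8).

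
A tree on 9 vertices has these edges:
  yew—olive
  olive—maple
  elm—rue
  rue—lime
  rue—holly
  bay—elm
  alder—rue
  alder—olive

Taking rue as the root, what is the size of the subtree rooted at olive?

3

Descendants of olive (including itself): olive, yew, maple. That's 3.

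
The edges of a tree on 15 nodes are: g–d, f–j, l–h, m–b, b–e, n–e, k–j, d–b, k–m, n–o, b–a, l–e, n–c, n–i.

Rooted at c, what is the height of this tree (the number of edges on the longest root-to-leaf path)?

f sits deepest: c → n → e → b → m → k → j → f — 7 edges from the root.

7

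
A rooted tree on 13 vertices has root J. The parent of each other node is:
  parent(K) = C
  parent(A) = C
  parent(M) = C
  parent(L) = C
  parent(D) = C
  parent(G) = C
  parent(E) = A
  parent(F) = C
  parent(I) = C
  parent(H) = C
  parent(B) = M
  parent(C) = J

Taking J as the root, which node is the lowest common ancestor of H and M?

C

H's ancestor chain is H, C, J and M's is M, C, J; they first meet at C.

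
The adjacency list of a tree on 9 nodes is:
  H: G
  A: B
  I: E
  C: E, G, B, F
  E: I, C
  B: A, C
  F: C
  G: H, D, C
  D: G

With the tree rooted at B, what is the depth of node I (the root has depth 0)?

Climbing from I to the root: I–E–C–B. That's 3 steps.

3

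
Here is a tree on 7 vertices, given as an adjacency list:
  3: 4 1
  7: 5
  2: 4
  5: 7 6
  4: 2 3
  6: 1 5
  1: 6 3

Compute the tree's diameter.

6

Starting from 7, a farthest node is 2 at distance 6.
One longest path: 7 – 5 – 6 – 1 – 3 – 4 – 2.
So the diameter is 6.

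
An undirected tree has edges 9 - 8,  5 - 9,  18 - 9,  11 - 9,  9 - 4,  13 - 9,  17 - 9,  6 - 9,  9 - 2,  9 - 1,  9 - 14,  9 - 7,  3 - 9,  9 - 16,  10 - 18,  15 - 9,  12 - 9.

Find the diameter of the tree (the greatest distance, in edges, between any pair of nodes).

A longest path is 10-18-9-16, with 3 edges.

3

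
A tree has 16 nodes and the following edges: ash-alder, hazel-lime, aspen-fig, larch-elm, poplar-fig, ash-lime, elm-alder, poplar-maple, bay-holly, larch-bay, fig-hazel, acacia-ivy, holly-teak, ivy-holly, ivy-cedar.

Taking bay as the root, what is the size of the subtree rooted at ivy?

3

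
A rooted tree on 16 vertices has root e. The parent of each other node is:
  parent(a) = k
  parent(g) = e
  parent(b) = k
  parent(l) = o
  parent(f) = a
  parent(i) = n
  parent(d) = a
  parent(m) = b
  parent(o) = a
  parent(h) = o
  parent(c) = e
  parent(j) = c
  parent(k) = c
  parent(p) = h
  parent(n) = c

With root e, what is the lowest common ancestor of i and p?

c

Ancestors of i (toward the root): i, n, c, e.
Ancestors of p: p, h, o, a, k, c, e.
The deepest node appearing in both lists is c.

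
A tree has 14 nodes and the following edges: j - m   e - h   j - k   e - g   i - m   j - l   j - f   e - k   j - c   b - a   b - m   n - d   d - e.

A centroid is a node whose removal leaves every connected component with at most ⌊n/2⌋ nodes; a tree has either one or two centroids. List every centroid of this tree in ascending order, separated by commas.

j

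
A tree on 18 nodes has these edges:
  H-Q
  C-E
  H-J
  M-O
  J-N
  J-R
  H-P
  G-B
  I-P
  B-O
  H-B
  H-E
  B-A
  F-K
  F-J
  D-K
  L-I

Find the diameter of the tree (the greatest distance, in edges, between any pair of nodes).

7

BFS from L reaches D last, at distance 7; BFS from D confirms no node is farther.
Path: L-I-P-H-J-F-K-D.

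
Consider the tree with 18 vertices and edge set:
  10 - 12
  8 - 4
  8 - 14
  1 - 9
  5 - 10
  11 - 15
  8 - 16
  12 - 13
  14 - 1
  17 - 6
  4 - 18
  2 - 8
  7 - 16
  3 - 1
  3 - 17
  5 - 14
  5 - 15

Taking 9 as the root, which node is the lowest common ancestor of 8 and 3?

1

Ancestors of 8 (toward the root): 8, 14, 1, 9.
Ancestors of 3: 3, 1, 9.
The deepest node appearing in both lists is 1.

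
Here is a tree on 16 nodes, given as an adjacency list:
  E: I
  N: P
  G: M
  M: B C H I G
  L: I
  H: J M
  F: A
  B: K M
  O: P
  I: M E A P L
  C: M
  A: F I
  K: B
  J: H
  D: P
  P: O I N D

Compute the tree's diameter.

A longest path is J – H – M – I – P – N, with 5 edges.

5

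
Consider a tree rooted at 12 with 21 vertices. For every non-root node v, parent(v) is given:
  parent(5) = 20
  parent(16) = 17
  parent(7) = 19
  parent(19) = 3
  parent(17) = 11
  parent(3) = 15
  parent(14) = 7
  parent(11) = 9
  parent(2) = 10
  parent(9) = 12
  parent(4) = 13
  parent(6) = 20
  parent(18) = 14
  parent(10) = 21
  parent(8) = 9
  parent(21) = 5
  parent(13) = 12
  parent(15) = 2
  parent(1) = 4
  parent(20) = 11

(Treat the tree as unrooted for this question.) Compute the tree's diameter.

16

BFS from 18 reaches 1 last, at distance 16; BFS from 1 confirms no node is farther.
Path: 18 – 14 – 7 – 19 – 3 – 15 – 2 – 10 – 21 – 5 – 20 – 11 – 9 – 12 – 13 – 4 – 1.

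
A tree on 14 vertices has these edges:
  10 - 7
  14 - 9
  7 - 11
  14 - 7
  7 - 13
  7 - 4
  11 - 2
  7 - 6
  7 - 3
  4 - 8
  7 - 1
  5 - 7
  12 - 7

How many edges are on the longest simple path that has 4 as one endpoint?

3

Distances from 4 peak at 3, attained at 9 (2 also at distance 3).
4 – 7 – 14 – 9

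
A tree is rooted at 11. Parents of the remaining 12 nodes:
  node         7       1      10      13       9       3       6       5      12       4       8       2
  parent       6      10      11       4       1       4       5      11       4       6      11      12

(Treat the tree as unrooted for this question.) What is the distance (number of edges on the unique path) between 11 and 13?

11–5–6–4–13: 4 edges.

4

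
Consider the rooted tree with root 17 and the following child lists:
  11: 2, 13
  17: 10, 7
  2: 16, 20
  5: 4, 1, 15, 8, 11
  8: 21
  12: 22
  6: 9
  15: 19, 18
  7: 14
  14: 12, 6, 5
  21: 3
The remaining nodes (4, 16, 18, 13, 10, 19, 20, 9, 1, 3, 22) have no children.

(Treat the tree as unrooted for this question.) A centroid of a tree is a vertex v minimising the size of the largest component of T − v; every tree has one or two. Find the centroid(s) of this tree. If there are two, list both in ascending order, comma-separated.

5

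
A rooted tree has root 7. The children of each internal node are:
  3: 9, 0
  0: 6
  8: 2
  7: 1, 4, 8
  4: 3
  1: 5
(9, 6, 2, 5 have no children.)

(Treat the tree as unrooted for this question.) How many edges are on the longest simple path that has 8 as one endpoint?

5

A farthest node from 8 is 6.
The path 8 – 7 – 4 – 3 – 0 – 6 has 5 edges.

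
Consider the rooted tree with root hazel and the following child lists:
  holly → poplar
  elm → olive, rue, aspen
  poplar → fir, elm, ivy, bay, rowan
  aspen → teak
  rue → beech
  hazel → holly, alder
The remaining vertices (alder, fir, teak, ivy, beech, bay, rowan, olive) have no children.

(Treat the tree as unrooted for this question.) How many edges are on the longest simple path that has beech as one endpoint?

A farthest node from beech is alder.
The path beech – rue – elm – poplar – holly – hazel – alder has 6 edges.

6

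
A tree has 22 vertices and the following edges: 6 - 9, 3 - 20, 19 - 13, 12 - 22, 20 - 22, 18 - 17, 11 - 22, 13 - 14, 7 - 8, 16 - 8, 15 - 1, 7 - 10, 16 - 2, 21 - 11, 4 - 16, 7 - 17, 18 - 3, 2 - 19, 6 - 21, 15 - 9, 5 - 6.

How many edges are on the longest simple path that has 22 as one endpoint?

Distances from 22 peak at 11, attained at 14.
22-20-3-18-17-7-8-16-2-19-13-14

11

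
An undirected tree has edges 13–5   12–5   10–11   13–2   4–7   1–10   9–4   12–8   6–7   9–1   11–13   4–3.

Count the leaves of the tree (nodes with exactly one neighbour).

4

Degree-1 nodes: 2, 3, 6, 8 — 4 of them.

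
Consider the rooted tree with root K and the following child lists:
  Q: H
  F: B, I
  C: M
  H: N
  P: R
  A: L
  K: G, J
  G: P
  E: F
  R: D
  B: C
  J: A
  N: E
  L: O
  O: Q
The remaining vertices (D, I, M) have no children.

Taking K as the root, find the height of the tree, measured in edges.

12

The longest root-to-leaf path is K-J-A-L-O-Q-H-N-E-F-B-C-M (12 edges).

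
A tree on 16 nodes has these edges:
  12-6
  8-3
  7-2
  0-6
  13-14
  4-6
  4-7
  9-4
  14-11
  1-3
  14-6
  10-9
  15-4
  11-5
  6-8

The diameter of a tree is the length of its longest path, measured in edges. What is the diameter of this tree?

A longest path is 10–9–4–6–14–11–5, with 6 edges.

6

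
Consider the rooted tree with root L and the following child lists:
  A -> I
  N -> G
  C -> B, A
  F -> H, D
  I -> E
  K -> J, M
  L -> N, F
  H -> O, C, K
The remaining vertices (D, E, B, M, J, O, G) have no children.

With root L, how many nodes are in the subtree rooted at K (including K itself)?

3

Descendants of K (including itself): K, M, J. That's 3.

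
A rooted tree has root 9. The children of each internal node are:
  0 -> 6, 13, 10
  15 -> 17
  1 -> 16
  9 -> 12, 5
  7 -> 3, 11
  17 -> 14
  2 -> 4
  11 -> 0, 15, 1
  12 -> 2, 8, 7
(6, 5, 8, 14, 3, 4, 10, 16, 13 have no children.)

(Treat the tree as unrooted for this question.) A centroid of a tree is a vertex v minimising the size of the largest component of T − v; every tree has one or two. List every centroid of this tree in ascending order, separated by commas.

11

If 11 is removed the pieces have sizes 8, 4, 3, 2, all ≤ ⌊18/2⌋ = 9.
Every other node leaves some component of size > 9, so the centroid is unique.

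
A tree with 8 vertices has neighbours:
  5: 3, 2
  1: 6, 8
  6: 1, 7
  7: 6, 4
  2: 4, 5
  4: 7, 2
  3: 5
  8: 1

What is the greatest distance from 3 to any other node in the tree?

7

The node farthest from 3 is 8, via 3–5–2–4–7–6–1–8 — 7 edges.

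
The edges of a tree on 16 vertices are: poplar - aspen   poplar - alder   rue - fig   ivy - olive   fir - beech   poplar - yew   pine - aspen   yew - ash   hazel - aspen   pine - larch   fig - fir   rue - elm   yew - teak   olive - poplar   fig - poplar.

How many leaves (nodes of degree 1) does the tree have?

Exactly 8 nodes have a single neighbour: alder, ash, beech, elm, hazel, ivy, larch, teak.

8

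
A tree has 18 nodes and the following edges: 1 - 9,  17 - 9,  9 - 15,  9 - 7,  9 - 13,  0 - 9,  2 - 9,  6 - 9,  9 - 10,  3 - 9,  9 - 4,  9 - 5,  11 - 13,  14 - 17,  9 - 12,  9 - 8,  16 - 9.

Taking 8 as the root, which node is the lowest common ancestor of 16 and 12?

9

Path 16→root: 16 9 8; path 12→root: 12 9 8.
First common node: 9.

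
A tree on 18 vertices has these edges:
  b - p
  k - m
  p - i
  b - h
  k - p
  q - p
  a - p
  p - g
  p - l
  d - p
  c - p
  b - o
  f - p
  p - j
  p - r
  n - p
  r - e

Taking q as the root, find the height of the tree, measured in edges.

A deepest node is h, reached by q – p – b – h.
That path has 3 edges, so the height is 3.

3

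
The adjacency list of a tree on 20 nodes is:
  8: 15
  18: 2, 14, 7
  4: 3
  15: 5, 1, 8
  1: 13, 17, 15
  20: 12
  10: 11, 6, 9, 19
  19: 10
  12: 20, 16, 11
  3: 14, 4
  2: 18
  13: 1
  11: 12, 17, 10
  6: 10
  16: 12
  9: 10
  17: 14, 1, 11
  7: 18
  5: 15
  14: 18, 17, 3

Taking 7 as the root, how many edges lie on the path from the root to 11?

4

Climbing from 11 to the root: 11 → 17 → 14 → 18 → 7. That's 4 steps.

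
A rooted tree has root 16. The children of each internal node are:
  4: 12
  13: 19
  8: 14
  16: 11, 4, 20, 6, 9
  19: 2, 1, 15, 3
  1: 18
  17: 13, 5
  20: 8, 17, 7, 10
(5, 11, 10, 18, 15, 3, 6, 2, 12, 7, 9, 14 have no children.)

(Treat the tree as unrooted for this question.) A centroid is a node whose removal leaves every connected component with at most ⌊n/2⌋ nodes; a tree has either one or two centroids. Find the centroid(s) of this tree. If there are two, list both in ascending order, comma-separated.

Removing 20 splits the tree into components of sizes 9, 6, 2, 1, 1; the largest is 9 ≤ ⌊20/2⌋ = 10.
No neighbour of 20 does as well, so 20 is the unique centroid.

20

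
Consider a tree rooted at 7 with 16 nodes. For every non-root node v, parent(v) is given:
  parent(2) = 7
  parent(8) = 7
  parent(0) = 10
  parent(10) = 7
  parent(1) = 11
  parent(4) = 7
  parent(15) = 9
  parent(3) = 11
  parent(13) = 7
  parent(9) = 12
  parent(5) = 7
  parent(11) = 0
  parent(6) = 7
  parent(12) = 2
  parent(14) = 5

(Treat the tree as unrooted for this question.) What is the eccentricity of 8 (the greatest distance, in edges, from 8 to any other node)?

5

A farthest node from 8 is 3 (1, 15 also at distance 5).
The path 8-7-10-0-11-3 has 5 edges.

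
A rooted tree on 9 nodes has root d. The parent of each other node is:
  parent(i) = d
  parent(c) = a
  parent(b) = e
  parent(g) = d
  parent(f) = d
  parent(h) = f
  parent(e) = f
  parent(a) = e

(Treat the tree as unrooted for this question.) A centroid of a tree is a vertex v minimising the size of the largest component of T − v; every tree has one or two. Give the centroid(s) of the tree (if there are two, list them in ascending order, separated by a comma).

Delete f: the remaining components have sizes 4, 3, 1. Max 4 ≤ 4, so f is a centroid.
No neighbour of f does as well, so f is the unique centroid.

f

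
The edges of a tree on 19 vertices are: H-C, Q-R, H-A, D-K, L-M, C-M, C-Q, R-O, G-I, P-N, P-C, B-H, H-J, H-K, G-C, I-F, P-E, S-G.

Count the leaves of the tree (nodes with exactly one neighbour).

10

Degree-1 nodes: A, B, D, E, F, J, L, N, O, S — 10 of them.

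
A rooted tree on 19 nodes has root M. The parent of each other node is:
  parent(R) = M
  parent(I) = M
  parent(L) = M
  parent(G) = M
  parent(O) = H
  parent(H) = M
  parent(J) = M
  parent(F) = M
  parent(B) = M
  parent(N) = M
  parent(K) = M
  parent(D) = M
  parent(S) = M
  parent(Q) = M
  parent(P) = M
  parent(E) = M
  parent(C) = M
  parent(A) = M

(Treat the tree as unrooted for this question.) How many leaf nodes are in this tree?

Exactly 17 nodes have a single neighbour: A, B, C, D, E, F, G, I, J, K, L, N, O, P, Q, R, S.

17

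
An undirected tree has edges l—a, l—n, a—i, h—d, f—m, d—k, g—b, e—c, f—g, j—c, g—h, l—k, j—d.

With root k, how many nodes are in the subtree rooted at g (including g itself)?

4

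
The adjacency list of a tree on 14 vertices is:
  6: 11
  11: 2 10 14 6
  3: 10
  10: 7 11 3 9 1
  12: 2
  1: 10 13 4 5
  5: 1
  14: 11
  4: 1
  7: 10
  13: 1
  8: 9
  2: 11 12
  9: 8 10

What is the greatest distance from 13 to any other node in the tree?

5

A farthest node from 13 is 12.
The path 13 – 1 – 10 – 11 – 2 – 12 has 5 edges.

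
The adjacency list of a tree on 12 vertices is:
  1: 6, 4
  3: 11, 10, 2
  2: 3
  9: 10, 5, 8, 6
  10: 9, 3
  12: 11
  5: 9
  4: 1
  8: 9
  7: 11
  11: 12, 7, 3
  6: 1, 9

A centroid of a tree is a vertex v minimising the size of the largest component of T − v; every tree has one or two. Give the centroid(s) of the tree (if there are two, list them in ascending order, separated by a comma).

Delete 10: the remaining components have sizes 6, 5. Max 6 ≤ 6, so 10 is a centroid.
Its neighbour 9 also leaves a largest component of size 6, so both are centroids.

9, 10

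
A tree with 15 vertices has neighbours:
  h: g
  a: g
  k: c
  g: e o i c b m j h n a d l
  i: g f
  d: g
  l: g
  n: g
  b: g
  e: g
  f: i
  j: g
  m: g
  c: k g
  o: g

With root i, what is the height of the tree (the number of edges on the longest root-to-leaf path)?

k sits deepest: i – g – c – k — 3 edges from the root.

3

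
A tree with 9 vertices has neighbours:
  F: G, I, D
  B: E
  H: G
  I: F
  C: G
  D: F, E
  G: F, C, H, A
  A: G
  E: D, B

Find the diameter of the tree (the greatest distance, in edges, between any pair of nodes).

5

A longest path is B - E - D - F - G - A, with 5 edges.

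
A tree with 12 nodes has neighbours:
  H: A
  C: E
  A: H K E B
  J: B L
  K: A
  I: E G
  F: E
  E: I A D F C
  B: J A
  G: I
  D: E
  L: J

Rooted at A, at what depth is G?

Climbing from G to the root: G – I – E – A. That's 3 steps.

3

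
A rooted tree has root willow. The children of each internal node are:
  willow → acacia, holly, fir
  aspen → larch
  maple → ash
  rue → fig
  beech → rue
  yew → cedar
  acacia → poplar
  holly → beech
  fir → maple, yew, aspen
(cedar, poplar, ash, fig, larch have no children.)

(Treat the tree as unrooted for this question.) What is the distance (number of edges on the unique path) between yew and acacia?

yew–fir–willow–acacia: 3 edges.

3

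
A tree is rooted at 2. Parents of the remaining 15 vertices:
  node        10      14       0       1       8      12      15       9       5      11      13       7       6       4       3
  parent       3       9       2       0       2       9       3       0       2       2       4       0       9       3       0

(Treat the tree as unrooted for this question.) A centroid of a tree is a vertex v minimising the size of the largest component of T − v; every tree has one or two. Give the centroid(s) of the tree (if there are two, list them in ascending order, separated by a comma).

0

Delete 0: the remaining components have sizes 5, 4, 4, 1, 1. Max 5 ≤ 8, so 0 is a centroid.
Every other node leaves some component of size > 8, so the centroid is unique.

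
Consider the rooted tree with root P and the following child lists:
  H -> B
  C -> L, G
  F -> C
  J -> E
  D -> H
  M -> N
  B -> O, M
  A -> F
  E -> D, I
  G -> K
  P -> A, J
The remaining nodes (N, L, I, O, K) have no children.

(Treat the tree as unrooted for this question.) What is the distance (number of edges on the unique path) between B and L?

9

Walking from B: B - H - D - E - J - P - A - F - C - L. Length 9.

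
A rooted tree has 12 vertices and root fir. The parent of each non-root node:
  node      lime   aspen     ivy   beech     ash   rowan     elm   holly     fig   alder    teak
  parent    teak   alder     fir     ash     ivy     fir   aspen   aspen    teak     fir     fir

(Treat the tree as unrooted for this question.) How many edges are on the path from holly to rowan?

holly–aspen–alder–fir–rowan: 4 edges.

4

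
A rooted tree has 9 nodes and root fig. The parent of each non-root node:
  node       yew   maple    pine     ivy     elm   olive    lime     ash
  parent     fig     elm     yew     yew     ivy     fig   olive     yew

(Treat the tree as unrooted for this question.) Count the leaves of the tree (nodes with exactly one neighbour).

Degree-1 nodes: ash, lime, maple, pine — 4 of them.

4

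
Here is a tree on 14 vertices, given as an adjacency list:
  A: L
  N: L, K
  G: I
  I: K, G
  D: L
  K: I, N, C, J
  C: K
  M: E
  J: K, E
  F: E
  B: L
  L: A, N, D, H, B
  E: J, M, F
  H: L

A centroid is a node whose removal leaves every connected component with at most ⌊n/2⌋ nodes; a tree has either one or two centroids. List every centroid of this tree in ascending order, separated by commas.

Removing K splits the tree into components of sizes 6, 4, 2, 1; the largest is 6 ≤ ⌊14/2⌋ = 7.
No neighbour of K does as well, so K is the unique centroid.

K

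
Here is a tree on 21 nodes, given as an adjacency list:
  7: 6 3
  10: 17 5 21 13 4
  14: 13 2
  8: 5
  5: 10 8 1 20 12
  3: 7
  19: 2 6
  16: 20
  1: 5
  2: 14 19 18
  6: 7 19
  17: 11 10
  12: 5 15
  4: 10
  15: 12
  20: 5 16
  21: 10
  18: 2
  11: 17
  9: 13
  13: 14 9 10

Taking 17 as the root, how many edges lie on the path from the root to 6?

6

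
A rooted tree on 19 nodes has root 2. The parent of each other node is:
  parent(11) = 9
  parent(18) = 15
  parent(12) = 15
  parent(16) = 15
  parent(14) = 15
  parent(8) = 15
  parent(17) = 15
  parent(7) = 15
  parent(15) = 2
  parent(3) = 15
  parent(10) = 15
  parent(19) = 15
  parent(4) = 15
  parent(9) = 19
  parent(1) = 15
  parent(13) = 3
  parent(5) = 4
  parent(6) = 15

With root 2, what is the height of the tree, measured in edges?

The longest root-to-leaf path is 2-15-19-9-11 (4 edges).

4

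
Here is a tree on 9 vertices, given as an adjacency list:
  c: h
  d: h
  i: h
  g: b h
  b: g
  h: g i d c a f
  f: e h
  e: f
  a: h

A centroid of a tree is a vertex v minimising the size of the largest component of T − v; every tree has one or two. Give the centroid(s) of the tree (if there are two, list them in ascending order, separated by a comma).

h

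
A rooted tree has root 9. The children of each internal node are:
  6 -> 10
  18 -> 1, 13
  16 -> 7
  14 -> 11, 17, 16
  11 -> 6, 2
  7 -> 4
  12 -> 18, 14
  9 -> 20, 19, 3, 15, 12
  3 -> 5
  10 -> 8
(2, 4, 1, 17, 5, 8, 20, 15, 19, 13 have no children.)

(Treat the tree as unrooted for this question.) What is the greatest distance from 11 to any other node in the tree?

The node farthest from 11 is 5, via 11-14-12-9-3-5 — 5 edges.

5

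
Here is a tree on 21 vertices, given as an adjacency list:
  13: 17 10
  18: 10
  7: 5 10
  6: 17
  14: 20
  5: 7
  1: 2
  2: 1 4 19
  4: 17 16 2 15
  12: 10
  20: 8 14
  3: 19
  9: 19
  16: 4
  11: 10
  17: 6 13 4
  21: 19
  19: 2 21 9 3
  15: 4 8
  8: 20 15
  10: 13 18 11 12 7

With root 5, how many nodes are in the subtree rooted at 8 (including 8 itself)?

3

8's subtree: {8, 20, 14}, size 3.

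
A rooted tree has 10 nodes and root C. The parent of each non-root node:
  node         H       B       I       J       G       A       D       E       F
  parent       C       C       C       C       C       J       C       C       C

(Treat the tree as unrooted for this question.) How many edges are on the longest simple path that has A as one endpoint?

The node farthest from A is E (G, F, I, B, D, H also at distance 3), via A – J – C – E — 3 edges.

3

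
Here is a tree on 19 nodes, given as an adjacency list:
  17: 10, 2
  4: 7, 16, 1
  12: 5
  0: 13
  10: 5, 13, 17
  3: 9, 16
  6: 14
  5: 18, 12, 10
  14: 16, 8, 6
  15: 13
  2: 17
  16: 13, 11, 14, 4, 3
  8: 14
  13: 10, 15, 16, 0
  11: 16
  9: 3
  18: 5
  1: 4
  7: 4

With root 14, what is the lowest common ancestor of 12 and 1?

Ancestors of 12 (toward the root): 12, 5, 10, 13, 16, 14.
Ancestors of 1: 1, 4, 16, 14.
The deepest node appearing in both lists is 16.

16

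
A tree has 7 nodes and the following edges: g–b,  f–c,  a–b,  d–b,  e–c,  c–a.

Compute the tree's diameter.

4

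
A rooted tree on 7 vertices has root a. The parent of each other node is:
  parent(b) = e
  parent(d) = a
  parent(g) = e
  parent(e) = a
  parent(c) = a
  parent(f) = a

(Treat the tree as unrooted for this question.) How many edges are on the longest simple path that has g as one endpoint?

A farthest node from g is c (f, d also at distance 3).
The path g–e–a–c has 3 edges.

3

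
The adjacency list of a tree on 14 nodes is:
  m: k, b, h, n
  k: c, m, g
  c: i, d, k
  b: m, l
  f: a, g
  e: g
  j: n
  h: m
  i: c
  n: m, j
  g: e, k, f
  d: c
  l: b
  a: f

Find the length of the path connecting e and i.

Walking from e: e - g - k - c - i. Length 4.

4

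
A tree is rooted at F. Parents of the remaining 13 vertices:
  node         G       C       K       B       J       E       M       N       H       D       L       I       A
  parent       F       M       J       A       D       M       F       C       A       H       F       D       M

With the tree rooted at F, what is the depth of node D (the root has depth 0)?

4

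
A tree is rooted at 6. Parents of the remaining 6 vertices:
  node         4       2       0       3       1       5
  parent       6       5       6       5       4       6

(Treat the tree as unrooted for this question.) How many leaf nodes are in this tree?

Exactly 4 nodes have a single neighbour: 0, 1, 2, 3.

4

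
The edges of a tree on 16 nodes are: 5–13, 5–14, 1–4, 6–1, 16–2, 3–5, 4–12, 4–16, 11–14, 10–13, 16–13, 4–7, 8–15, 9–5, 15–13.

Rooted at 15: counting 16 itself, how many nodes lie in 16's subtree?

16's subtree: {16, 4, 2, 7, 1, 12, 6}, size 7.

7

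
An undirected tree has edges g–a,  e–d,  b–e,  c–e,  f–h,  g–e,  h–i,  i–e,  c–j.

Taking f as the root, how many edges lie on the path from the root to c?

4

Path from f to c: f–h–i–e–c, which has 4 edges.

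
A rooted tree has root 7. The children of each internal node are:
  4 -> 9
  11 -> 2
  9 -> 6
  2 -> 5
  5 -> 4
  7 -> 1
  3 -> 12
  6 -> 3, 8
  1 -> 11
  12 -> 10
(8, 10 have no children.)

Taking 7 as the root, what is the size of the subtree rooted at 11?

Descendants of 11 (including itself): 11, 2, 5, 4, 9, 6, 8, 3, 12, 10. That's 10.

10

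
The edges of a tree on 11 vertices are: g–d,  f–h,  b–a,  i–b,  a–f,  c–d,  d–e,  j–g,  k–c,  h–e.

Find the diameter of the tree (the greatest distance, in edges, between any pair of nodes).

BFS from j reaches i last, at distance 8; BFS from i confirms no node is farther.
Path: j – g – d – e – h – f – a – b – i.

8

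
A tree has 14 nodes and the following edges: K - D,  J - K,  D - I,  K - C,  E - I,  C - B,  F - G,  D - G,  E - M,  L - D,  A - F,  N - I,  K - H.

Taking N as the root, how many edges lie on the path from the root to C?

4

Climbing from C to the root: C → K → D → I → N. That's 4 steps.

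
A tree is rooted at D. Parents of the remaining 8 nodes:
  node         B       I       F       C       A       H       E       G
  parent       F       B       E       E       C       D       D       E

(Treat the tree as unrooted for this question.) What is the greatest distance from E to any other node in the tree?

3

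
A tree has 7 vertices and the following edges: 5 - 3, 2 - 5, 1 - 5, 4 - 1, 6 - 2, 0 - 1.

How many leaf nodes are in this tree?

The leaves are 0, 3, 4, 6.
That is 4 leaves.

4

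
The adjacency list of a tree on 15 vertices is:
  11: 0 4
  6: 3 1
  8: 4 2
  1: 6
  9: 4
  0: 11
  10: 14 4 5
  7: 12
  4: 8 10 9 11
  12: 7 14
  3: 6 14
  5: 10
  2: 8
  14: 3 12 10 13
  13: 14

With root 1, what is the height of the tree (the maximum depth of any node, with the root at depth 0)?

7

A deepest node is 2, reached by 1 – 6 – 3 – 14 – 10 – 4 – 8 – 2.
That path has 7 edges, so the height is 7.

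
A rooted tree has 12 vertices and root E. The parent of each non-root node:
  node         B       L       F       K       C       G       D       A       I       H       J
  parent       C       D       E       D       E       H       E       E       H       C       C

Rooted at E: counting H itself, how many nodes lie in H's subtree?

3

H's subtree: {H, G, I}, size 3.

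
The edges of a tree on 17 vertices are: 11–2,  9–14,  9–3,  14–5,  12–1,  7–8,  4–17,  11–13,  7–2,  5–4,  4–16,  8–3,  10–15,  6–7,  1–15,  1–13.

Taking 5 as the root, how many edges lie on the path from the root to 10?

Path from 5 to 10: 5 – 14 – 9 – 3 – 8 – 7 – 2 – 11 – 13 – 1 – 15 – 10, which has 11 edges.

11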